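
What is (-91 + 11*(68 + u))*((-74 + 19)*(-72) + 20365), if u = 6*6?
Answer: 25614225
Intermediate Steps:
u = 36
(-91 + 11*(68 + u))*((-74 + 19)*(-72) + 20365) = (-91 + 11*(68 + 36))*((-74 + 19)*(-72) + 20365) = (-91 + 11*104)*(-55*(-72) + 20365) = (-91 + 1144)*(3960 + 20365) = 1053*24325 = 25614225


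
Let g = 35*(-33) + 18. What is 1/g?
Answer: -1/1137 ≈ -0.00087951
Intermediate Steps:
g = -1137 (g = -1155 + 18 = -1137)
1/g = 1/(-1137) = -1/1137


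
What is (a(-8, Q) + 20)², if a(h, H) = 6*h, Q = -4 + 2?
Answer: 784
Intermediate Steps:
Q = -2
(a(-8, Q) + 20)² = (6*(-8) + 20)² = (-48 + 20)² = (-28)² = 784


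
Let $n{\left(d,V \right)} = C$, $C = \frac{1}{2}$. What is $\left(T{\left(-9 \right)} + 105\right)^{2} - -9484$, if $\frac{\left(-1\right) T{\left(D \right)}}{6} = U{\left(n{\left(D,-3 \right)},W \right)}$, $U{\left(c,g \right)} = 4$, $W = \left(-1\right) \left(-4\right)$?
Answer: $16045$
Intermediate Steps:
$C = \frac{1}{2} \approx 0.5$
$n{\left(d,V \right)} = \frac{1}{2}$
$W = 4$
$T{\left(D \right)} = -24$ ($T{\left(D \right)} = \left(-6\right) 4 = -24$)
$\left(T{\left(-9 \right)} + 105\right)^{2} - -9484 = \left(-24 + 105\right)^{2} - -9484 = 81^{2} + 9484 = 6561 + 9484 = 16045$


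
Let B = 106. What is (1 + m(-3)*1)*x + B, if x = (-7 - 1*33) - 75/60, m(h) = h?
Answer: 377/2 ≈ 188.50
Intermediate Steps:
x = -165/4 (x = (-7 - 33) - 75*1/60 = -40 - 5/4 = -165/4 ≈ -41.250)
(1 + m(-3)*1)*x + B = (1 - 3*1)*(-165/4) + 106 = (1 - 3)*(-165/4) + 106 = -2*(-165/4) + 106 = 165/2 + 106 = 377/2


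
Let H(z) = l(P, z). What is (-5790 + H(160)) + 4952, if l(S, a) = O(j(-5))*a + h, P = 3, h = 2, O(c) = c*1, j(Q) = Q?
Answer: -1636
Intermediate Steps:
O(c) = c
l(S, a) = 2 - 5*a (l(S, a) = -5*a + 2 = 2 - 5*a)
H(z) = 2 - 5*z
(-5790 + H(160)) + 4952 = (-5790 + (2 - 5*160)) + 4952 = (-5790 + (2 - 800)) + 4952 = (-5790 - 798) + 4952 = -6588 + 4952 = -1636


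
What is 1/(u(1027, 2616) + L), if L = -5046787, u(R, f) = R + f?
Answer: -1/5043144 ≈ -1.9829e-7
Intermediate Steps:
1/(u(1027, 2616) + L) = 1/((1027 + 2616) - 5046787) = 1/(3643 - 5046787) = 1/(-5043144) = -1/5043144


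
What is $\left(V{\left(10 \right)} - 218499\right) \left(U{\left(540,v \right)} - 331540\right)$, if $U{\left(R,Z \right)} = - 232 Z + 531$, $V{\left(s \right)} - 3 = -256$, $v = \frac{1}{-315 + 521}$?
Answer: $\frac{7458140094336}{103} \approx 7.2409 \cdot 10^{10}$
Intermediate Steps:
$v = \frac{1}{206} \approx 0.0048544$
$V{\left(s \right)} = -253$ ($V{\left(s \right)} = 3 - 256 = -253$)
$U{\left(R,Z \right)} = 531 - 232 Z$
$\left(V{\left(10 \right)} - 218499\right) \left(U{\left(540,v \right)} - 331540\right) = \left(-253 - 218499\right) \left(\left(531 - \frac{116}{103}\right) - 331540\right) = - 218752 \left(\left(531 - \frac{116}{103}\right) - 331540\right) = - 218752 \left(\frac{54577}{103} - 331540\right) = \left(-218752\right) \left(- \frac{34094043}{103}\right) = \frac{7458140094336}{103}$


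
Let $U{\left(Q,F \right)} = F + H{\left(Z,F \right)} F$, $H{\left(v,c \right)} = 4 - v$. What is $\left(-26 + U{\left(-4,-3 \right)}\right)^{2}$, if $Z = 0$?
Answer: $1681$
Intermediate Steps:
$U{\left(Q,F \right)} = 5 F$ ($U{\left(Q,F \right)} = F + \left(4 - 0\right) F = F + \left(4 + 0\right) F = F + 4 F = 5 F$)
$\left(-26 + U{\left(-4,-3 \right)}\right)^{2} = \left(-26 + 5 \left(-3\right)\right)^{2} = \left(-26 - 15\right)^{2} = \left(-41\right)^{2} = 1681$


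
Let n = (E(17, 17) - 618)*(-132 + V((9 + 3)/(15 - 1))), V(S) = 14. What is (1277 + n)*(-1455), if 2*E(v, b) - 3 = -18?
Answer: -109250130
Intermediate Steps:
E(v, b) = -15/2 (E(v, b) = 3/2 + (½)*(-18) = 3/2 - 9 = -15/2)
n = 73809 (n = (-15/2 - 618)*(-132 + 14) = -1251/2*(-118) = 73809)
(1277 + n)*(-1455) = (1277 + 73809)*(-1455) = 75086*(-1455) = -109250130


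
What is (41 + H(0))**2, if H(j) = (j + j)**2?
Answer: 1681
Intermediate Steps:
H(j) = 4*j**2 (H(j) = (2*j)**2 = 4*j**2)
(41 + H(0))**2 = (41 + 4*0**2)**2 = (41 + 4*0)**2 = (41 + 0)**2 = 41**2 = 1681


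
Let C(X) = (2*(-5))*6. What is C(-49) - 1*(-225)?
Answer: 165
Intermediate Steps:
C(X) = -60 (C(X) = -10*6 = -60)
C(-49) - 1*(-225) = -60 - 1*(-225) = -60 + 225 = 165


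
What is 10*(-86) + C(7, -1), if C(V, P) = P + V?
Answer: -854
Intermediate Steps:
10*(-86) + C(7, -1) = 10*(-86) + (-1 + 7) = -860 + 6 = -854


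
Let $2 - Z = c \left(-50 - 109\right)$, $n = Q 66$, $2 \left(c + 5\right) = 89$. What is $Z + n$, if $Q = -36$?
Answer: $\frac{7813}{2} \approx 3906.5$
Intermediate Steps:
$c = \frac{79}{2}$ ($c = -5 + \frac{1}{2} \cdot 89 = -5 + \frac{89}{2} = \frac{79}{2} \approx 39.5$)
$n = -2376$ ($n = \left(-36\right) 66 = -2376$)
$Z = \frac{12565}{2}$ ($Z = 2 - \frac{79 \left(-50 - 109\right)}{2} = 2 - \frac{79}{2} \left(-159\right) = 2 - - \frac{12561}{2} = 2 + \frac{12561}{2} = \frac{12565}{2} \approx 6282.5$)
$Z + n = \frac{12565}{2} - 2376 = \frac{7813}{2}$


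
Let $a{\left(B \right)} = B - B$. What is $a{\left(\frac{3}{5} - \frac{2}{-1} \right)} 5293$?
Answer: $0$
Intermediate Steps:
$a{\left(B \right)} = 0$
$a{\left(\frac{3}{5} - \frac{2}{-1} \right)} 5293 = 0 \cdot 5293 = 0$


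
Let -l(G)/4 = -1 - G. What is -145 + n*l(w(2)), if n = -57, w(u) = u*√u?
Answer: -373 - 456*√2 ≈ -1017.9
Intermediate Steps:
w(u) = u^(3/2)
l(G) = 4 + 4*G (l(G) = -4*(-1 - G) = 4 + 4*G)
-145 + n*l(w(2)) = -145 - 57*(4 + 4*2^(3/2)) = -145 - 57*(4 + 4*(2*√2)) = -145 - 57*(4 + 8*√2) = -145 + (-228 - 456*√2) = -373 - 456*√2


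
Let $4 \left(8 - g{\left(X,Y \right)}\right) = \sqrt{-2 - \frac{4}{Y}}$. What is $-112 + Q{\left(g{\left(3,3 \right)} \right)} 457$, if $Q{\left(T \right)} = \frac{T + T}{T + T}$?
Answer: $345$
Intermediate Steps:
$g{\left(X,Y \right)} = 8 - \frac{\sqrt{-2 - \frac{4}{Y}}}{4}$
$Q{\left(T \right)} = 1$ ($Q{\left(T \right)} = \frac{2 T}{2 T} = 2 T \frac{1}{2 T} = 1$)
$-112 + Q{\left(g{\left(3,3 \right)} \right)} 457 = -112 + 1 \cdot 457 = -112 + 457 = 345$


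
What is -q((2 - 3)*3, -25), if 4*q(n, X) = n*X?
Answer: -75/4 ≈ -18.750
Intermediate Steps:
q(n, X) = X*n/4 (q(n, X) = (n*X)/4 = (X*n)/4 = X*n/4)
-q((2 - 3)*3, -25) = -(-25)*(2 - 3)*3/4 = -(-25)*(-1*3)/4 = -(-25)*(-3)/4 = -1*75/4 = -75/4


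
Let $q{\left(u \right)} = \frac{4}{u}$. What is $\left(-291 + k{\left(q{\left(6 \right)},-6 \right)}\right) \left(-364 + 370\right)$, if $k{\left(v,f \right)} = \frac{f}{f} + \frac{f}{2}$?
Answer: $-1758$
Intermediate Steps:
$k{\left(v,f \right)} = 1 + \frac{f}{2}$ ($k{\left(v,f \right)} = 1 + f \frac{1}{2} = 1 + \frac{f}{2}$)
$\left(-291 + k{\left(q{\left(6 \right)},-6 \right)}\right) \left(-364 + 370\right) = \left(-291 + \left(1 + \frac{1}{2} \left(-6\right)\right)\right) \left(-364 + 370\right) = \left(-291 + \left(1 - 3\right)\right) 6 = \left(-291 - 2\right) 6 = \left(-293\right) 6 = -1758$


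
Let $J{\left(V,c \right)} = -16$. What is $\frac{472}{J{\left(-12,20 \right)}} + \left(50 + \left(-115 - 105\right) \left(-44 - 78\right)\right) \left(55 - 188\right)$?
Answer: $- \frac{7152799}{2} \approx -3.5764 \cdot 10^{6}$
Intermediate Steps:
$\frac{472}{J{\left(-12,20 \right)}} + \left(50 + \left(-115 - 105\right) \left(-44 - 78\right)\right) \left(55 - 188\right) = \frac{472}{-16} + \left(50 + \left(-115 - 105\right) \left(-44 - 78\right)\right) \left(55 - 188\right) = 472 \left(- \frac{1}{16}\right) + \left(50 - -26840\right) \left(-133\right) = - \frac{59}{2} + \left(50 + 26840\right) \left(-133\right) = - \frac{59}{2} + 26890 \left(-133\right) = - \frac{59}{2} - 3576370 = - \frac{7152799}{2}$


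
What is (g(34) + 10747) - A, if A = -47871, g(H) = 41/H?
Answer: 1993053/34 ≈ 58619.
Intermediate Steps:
(g(34) + 10747) - A = (41/34 + 10747) - 1*(-47871) = (41*(1/34) + 10747) + 47871 = (41/34 + 10747) + 47871 = 365439/34 + 47871 = 1993053/34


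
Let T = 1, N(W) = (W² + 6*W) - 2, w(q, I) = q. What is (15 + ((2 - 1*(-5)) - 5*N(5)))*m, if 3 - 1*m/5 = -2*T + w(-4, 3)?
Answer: -10935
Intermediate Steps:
N(W) = -2 + W² + 6*W
m = 45 (m = 15 - 5*(-2*1 - 4) = 15 - 5*(-2 - 4) = 15 - 5*(-6) = 15 + 30 = 45)
(15 + ((2 - 1*(-5)) - 5*N(5)))*m = (15 + ((2 - 1*(-5)) - 5*(-2 + 5² + 6*5)))*45 = (15 + ((2 + 5) - 5*(-2 + 25 + 30)))*45 = (15 + (7 - 5*53))*45 = (15 + (7 - 265))*45 = (15 - 258)*45 = -243*45 = -10935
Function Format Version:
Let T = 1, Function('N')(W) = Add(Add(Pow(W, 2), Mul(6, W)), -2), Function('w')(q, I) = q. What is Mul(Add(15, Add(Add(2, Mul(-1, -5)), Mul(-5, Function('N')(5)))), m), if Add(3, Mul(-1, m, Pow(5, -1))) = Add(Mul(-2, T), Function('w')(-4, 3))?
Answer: -10935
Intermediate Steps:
Function('N')(W) = Add(-2, Pow(W, 2), Mul(6, W))
m = 45 (m = Add(15, Mul(-5, Add(Mul(-2, 1), -4))) = Add(15, Mul(-5, Add(-2, -4))) = Add(15, Mul(-5, -6)) = Add(15, 30) = 45)
Mul(Add(15, Add(Add(2, Mul(-1, -5)), Mul(-5, Function('N')(5)))), m) = Mul(Add(15, Add(Add(2, Mul(-1, -5)), Mul(-5, Add(-2, Pow(5, 2), Mul(6, 5))))), 45) = Mul(Add(15, Add(Add(2, 5), Mul(-5, Add(-2, 25, 30)))), 45) = Mul(Add(15, Add(7, Mul(-5, 53))), 45) = Mul(Add(15, Add(7, -265)), 45) = Mul(Add(15, -258), 45) = Mul(-243, 45) = -10935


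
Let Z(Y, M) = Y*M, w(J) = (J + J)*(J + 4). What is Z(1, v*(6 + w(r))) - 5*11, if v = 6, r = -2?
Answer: -67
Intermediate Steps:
w(J) = 2*J*(4 + J) (w(J) = (2*J)*(4 + J) = 2*J*(4 + J))
Z(Y, M) = M*Y
Z(1, v*(6 + w(r))) - 5*11 = (6*(6 + 2*(-2)*(4 - 2)))*1 - 5*11 = (6*(6 + 2*(-2)*2))*1 - 55 = (6*(6 - 8))*1 - 55 = (6*(-2))*1 - 55 = -12*1 - 55 = -12 - 55 = -67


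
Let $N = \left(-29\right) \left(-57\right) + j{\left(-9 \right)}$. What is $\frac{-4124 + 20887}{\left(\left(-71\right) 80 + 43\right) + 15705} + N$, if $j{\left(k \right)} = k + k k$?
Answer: $\frac{17384063}{10068} \approx 1726.7$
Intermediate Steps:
$j{\left(k \right)} = k + k^{2}$
$N = 1725$ ($N = \left(-29\right) \left(-57\right) - 9 \left(1 - 9\right) = 1653 - -72 = 1653 + 72 = 1725$)
$\frac{-4124 + 20887}{\left(\left(-71\right) 80 + 43\right) + 15705} + N = \frac{-4124 + 20887}{\left(\left(-71\right) 80 + 43\right) + 15705} + 1725 = \frac{16763}{\left(-5680 + 43\right) + 15705} + 1725 = \frac{16763}{-5637 + 15705} + 1725 = \frac{16763}{10068} + 1725 = \frac{17384063}{10068}$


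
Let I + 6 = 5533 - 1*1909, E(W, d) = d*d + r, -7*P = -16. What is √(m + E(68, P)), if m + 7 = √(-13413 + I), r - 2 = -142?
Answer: √(-6947 + 49*I*√9795)/7 ≈ 3.9451 + 12.543*I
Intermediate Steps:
P = 16/7 (P = -⅐*(-16) = 16/7 ≈ 2.2857)
r = -140 (r = 2 - 142 = -140)
E(W, d) = -140 + d² (E(W, d) = d*d - 140 = d² - 140 = -140 + d²)
I = 3618 (I = -6 + (5533 - 1*1909) = -6 + (5533 - 1909) = -6 + 3624 = 3618)
m = -7 + I*√9795 (m = -7 + √(-13413 + 3618) = -7 + √(-9795) = -7 + I*√9795 ≈ -7.0 + 98.97*I)
√(m + E(68, P)) = √((-7 + I*√9795) + (-140 + (16/7)²)) = √((-7 + I*√9795) + (-140 + 256/49)) = √((-7 + I*√9795) - 6604/49) = √(-6947/49 + I*√9795)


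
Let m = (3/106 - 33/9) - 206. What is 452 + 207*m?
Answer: -4551973/106 ≈ -42943.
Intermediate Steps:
m = -66665/318 (m = (3*(1/106) - 33*⅑) - 206 = (3/106 - 11/3) - 206 = -1157/318 - 206 = -66665/318 ≈ -209.64)
452 + 207*m = 452 + 207*(-66665/318) = 452 - 4599885/106 = -4551973/106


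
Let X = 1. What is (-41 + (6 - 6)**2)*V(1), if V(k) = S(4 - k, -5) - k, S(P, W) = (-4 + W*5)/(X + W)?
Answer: -1025/4 ≈ -256.25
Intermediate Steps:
S(P, W) = (-4 + 5*W)/(1 + W) (S(P, W) = (-4 + W*5)/(1 + W) = (-4 + 5*W)/(1 + W))
V(k) = 29/4 - k (V(k) = (-4 + 5*(-5))/(1 - 5) - k = (-4 - 25)/(-4) - k = -1/4*(-29) - k = 29/4 - k)
(-41 + (6 - 6)**2)*V(1) = (-41 + (6 - 6)**2)*(29/4 - 1*1) = (-41 + 0**2)*(29/4 - 1) = (-41 + 0)*(25/4) = -41*25/4 = -1025/4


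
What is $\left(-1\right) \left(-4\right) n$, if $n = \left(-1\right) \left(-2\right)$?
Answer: $8$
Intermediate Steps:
$n = 2$
$\left(-1\right) \left(-4\right) n = \left(-1\right) \left(-4\right) 2 = 4 \cdot 2 = 8$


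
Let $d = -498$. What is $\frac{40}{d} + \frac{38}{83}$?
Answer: $\frac{94}{249} \approx 0.37751$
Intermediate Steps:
$\frac{40}{d} + \frac{38}{83} = \frac{40}{-498} + \frac{38}{83} = 40 \left(- \frac{1}{498}\right) + 38 \cdot \frac{1}{83} = - \frac{20}{249} + \frac{38}{83} = \frac{94}{249}$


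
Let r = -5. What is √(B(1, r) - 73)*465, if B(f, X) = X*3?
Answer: 930*I*√22 ≈ 4362.1*I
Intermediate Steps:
B(f, X) = 3*X
√(B(1, r) - 73)*465 = √(3*(-5) - 73)*465 = √(-15 - 73)*465 = √(-88)*465 = (2*I*√22)*465 = 930*I*√22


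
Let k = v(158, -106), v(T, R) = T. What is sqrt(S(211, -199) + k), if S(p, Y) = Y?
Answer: I*sqrt(41) ≈ 6.4031*I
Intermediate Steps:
k = 158
sqrt(S(211, -199) + k) = sqrt(-199 + 158) = sqrt(-41) = I*sqrt(41)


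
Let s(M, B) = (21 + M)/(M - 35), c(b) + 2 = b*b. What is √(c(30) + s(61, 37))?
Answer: √152295/13 ≈ 30.019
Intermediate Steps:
c(b) = -2 + b² (c(b) = -2 + b*b = -2 + b²)
s(M, B) = (21 + M)/(-35 + M)
√(c(30) + s(61, 37)) = √((-2 + 30²) + (21 + 61)/(-35 + 61)) = √((-2 + 900) + 82/26) = √(898 + (1/26)*82) = √(898 + 41/13) = √(11715/13) = √152295/13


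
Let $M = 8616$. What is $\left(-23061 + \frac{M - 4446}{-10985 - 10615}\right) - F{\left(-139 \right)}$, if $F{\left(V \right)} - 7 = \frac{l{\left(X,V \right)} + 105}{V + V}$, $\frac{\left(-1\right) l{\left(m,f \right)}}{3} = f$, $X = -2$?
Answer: $- \frac{2308476841}{100080} \approx -23066.0$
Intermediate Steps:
$l{\left(m,f \right)} = - 3 f$
$F{\left(V \right)} = 7 + \frac{105 - 3 V}{2 V}$ ($F{\left(V \right)} = 7 + \frac{- 3 V + 105}{V + V} = 7 + \frac{105 - 3 V}{2 V}$)
$\left(-23061 + \frac{M - 4446}{-10985 - 10615}\right) - F{\left(-139 \right)} = \left(-23061 + \frac{8616 - 4446}{-10985 - 10615}\right) - \frac{105 + 11 \left(-139\right)}{2 \left(-139\right)} = \left(-23061 + \frac{4170}{-21600}\right) - \frac{1}{2} \left(- \frac{1}{139}\right) \left(105 - 1529\right) = \left(-23061 + 4170 \left(- \frac{1}{21600}\right)\right) - \frac{1}{2} \left(- \frac{1}{139}\right) \left(-1424\right) = \left(-23061 - \frac{139}{720}\right) - \frac{712}{139} = - \frac{16604059}{720} - \frac{712}{139} = - \frac{2308476841}{100080}$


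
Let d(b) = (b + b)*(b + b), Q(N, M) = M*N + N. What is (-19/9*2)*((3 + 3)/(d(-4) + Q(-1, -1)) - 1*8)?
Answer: 4807/144 ≈ 33.382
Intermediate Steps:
Q(N, M) = N + M*N
d(b) = 4*b² (d(b) = (2*b)*(2*b) = 4*b²)
(-19/9*2)*((3 + 3)/(d(-4) + Q(-1, -1)) - 1*8) = (-19/9*2)*((3 + 3)/(4*(-4)² - (1 - 1)) - 1*8) = (-19*⅑*2)*(6/(4*16 - 1*0) - 8) = (-19/9*2)*(6/(64 + 0) - 8) = -38*(6/64 - 8)/9 = -38*(6*(1/64) - 8)/9 = -38*(3/32 - 8)/9 = -38/9*(-253/32) = 4807/144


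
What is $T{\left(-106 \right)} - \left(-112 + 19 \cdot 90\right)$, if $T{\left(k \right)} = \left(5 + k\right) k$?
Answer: $9108$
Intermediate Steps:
$T{\left(k \right)} = k \left(5 + k\right)$
$T{\left(-106 \right)} - \left(-112 + 19 \cdot 90\right) = - 106 \left(5 - 106\right) - \left(-112 + 19 \cdot 90\right) = \left(-106\right) \left(-101\right) - \left(-112 + 1710\right) = 10706 - 1598 = 9108$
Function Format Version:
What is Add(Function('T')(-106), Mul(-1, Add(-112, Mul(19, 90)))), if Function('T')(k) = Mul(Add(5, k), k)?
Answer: 9108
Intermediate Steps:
Function('T')(k) = Mul(k, Add(5, k))
Add(Function('T')(-106), Mul(-1, Add(-112, Mul(19, 90)))) = Add(Mul(-106, Add(5, -106)), Mul(-1, Add(-112, Mul(19, 90)))) = Add(Mul(-106, -101), Mul(-1, Add(-112, 1710))) = Add(10706, Mul(-1, 1598)) = Add(10706, -1598) = 9108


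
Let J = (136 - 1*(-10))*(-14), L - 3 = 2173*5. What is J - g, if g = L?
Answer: -12912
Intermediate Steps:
L = 10868 (L = 3 + 2173*5 = 3 + 10865 = 10868)
J = -2044 (J = (136 + 10)*(-14) = 146*(-14) = -2044)
g = 10868
J - g = -2044 - 1*10868 = -2044 - 10868 = -12912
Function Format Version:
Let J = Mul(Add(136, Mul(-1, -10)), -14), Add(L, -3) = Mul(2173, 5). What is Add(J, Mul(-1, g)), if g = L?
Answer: -12912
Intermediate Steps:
L = 10868 (L = Add(3, Mul(2173, 5)) = Add(3, 10865) = 10868)
J = -2044 (J = Mul(Add(136, 10), -14) = Mul(146, -14) = -2044)
g = 10868
Add(J, Mul(-1, g)) = Add(-2044, Mul(-1, 10868)) = Add(-2044, -10868) = -12912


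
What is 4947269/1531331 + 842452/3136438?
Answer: 8403437675717/2401462369489 ≈ 3.4993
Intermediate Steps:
4947269/1531331 + 842452/3136438 = 4947269*(1/1531331) + 842452*(1/3136438) = 4947269/1531331 + 421226/1568219 = 8403437675717/2401462369489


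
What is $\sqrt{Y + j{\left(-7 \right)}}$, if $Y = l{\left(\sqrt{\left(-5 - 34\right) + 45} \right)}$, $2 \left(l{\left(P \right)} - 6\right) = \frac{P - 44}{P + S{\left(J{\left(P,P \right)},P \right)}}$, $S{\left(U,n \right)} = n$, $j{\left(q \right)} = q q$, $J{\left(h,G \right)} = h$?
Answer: $\frac{\sqrt{1989 - 66 \sqrt{6}}}{6} \approx 7.1246$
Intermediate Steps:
$j{\left(q \right)} = q^{2}$
$l{\left(P \right)} = 6 + \frac{-44 + P}{4 P}$ ($l{\left(P \right)} = 6 + \frac{\left(P - 44\right) \frac{1}{P + P}}{2} = 6 + \frac{\left(-44 + P\right) \frac{1}{2 P}}{2} = 6 + \frac{\frac{1}{2} \frac{1}{P} \left(-44 + P\right)}{2} = 6 + \frac{-44 + P}{4 P}$)
$Y = \frac{25}{4} - \frac{11 \sqrt{6}}{6}$ ($Y = \frac{25}{4} - \frac{11}{\sqrt{\left(-5 - 34\right) + 45}} = \frac{25}{4} - \frac{11}{\sqrt{-39 + 45}} = \frac{25}{4} - \frac{11}{\sqrt{6}} = \frac{25}{4} - 11 \frac{\sqrt{6}}{6} = \frac{25}{4} - \frac{11 \sqrt{6}}{6} \approx 1.7593$)
$\sqrt{Y + j{\left(-7 \right)}} = \sqrt{\left(\frac{25}{4} - \frac{11 \sqrt{6}}{6}\right) + \left(-7\right)^{2}} = \sqrt{\left(\frac{25}{4} - \frac{11 \sqrt{6}}{6}\right) + 49} = \sqrt{\frac{221}{4} - \frac{11 \sqrt{6}}{6}}$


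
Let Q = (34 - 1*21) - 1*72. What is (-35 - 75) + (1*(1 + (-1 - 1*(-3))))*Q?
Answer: -287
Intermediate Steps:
Q = -59 (Q = (34 - 21) - 72 = 13 - 72 = -59)
(-35 - 75) + (1*(1 + (-1 - 1*(-3))))*Q = (-35 - 75) + (1*(1 + (-1 - 1*(-3))))*(-59) = -110 + (1*(1 + (-1 + 3)))*(-59) = -110 + (1*(1 + 2))*(-59) = -110 + (1*3)*(-59) = -110 + 3*(-59) = -110 - 177 = -287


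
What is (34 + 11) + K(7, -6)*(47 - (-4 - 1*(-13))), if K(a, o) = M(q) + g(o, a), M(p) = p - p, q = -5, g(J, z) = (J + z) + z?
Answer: 349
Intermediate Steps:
g(J, z) = J + 2*z
M(p) = 0
K(a, o) = o + 2*a (K(a, o) = 0 + (o + 2*a) = o + 2*a)
(34 + 11) + K(7, -6)*(47 - (-4 - 1*(-13))) = (34 + 11) + (-6 + 2*7)*(47 - (-4 - 1*(-13))) = 45 + (-6 + 14)*(47 - (-4 + 13)) = 45 + 8*(47 - 1*9) = 45 + 8*(47 - 9) = 45 + 8*38 = 45 + 304 = 349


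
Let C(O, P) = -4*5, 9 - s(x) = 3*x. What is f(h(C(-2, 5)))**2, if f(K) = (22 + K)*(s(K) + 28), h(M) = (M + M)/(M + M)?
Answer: 611524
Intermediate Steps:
s(x) = 9 - 3*x
C(O, P) = -20
h(M) = 1 (h(M) = (2*M)/((2*M)) = (2*M)*(1/(2*M)) = 1)
f(K) = (22 + K)*(37 - 3*K) (f(K) = (22 + K)*((9 - 3*K) + 28) = (22 + K)*(37 - 3*K))
f(h(C(-2, 5)))**2 = (814 - 29*1 - 3*1**2)**2 = (814 - 29 - 3*1)**2 = (814 - 29 - 3)**2 = 782**2 = 611524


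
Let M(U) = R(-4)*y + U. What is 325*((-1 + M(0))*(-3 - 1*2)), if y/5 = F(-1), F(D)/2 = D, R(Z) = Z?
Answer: -63375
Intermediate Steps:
F(D) = 2*D
y = -10 (y = 5*(2*(-1)) = 5*(-2) = -10)
M(U) = 40 + U (M(U) = -4*(-10) + U = 40 + U)
325*((-1 + M(0))*(-3 - 1*2)) = 325*((-1 + (40 + 0))*(-3 - 1*2)) = 325*((-1 + 40)*(-3 - 2)) = 325*(39*(-5)) = 325*(-195) = -63375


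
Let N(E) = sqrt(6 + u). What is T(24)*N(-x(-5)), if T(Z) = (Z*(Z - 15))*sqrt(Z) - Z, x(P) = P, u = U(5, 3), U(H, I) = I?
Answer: -72 + 1296*sqrt(6) ≈ 3102.5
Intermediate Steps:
u = 3
T(Z) = -Z + Z**(3/2)*(-15 + Z) (T(Z) = (Z*(-15 + Z))*sqrt(Z) - Z = Z**(3/2)*(-15 + Z) - Z = -Z + Z**(3/2)*(-15 + Z))
N(E) = 3 (N(E) = sqrt(6 + 3) = sqrt(9) = 3)
T(24)*N(-x(-5)) = (24**(5/2) - 1*24 - 720*sqrt(6))*3 = (1152*sqrt(6) - 24 - 720*sqrt(6))*3 = (-24 + 432*sqrt(6))*3 = -72 + 1296*sqrt(6)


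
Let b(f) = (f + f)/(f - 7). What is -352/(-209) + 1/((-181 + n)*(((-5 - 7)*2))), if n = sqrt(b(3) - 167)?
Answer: 25293295/15015852 + I*sqrt(674)/1580616 ≈ 1.6844 + 1.6425e-5*I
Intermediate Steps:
b(f) = 2*f/(-7 + f) (b(f) = (2*f)/(-7 + f) = 2*f/(-7 + f))
n = I*sqrt(674)/2 (n = sqrt(2*3/(-7 + 3) - 167) = sqrt(2*3/(-4) - 167) = sqrt(2*3*(-1/4) - 167) = sqrt(-3/2 - 167) = sqrt(-337/2) = I*sqrt(674)/2 ≈ 12.981*I)
-352/(-209) + 1/((-181 + n)*(((-5 - 7)*2))) = -352/(-209) + 1/((-181 + I*sqrt(674)/2)*(((-5 - 7)*2))) = -352*(-1/209) + 1/((-181 + I*sqrt(674)/2)*((-12*2))) = 32/19 + 1/(-181 + I*sqrt(674)/2*(-24)) = 32/19 - 1/24/(-181 + I*sqrt(674)/2) = 32/19 - 1/(24*(-181 + I*sqrt(674)/2))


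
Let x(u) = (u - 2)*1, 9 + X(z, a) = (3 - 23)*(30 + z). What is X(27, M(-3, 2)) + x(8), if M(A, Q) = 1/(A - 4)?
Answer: -1143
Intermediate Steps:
M(A, Q) = 1/(-4 + A)
X(z, a) = -609 - 20*z (X(z, a) = -9 + (3 - 23)*(30 + z) = -9 - 20*(30 + z) = -9 + (-600 - 20*z) = -609 - 20*z)
x(u) = -2 + u (x(u) = (-2 + u)*1 = -2 + u)
X(27, M(-3, 2)) + x(8) = (-609 - 20*27) + (-2 + 8) = (-609 - 540) + 6 = -1149 + 6 = -1143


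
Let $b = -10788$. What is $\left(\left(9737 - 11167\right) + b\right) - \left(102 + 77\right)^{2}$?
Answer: $-44259$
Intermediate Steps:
$\left(\left(9737 - 11167\right) + b\right) - \left(102 + 77\right)^{2} = \left(\left(9737 - 11167\right) - 10788\right) - \left(102 + 77\right)^{2} = \left(-1430 - 10788\right) - 179^{2} = -12218 - 32041 = -44259$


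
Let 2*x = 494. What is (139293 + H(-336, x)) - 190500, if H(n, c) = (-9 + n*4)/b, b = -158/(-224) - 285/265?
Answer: -104470371/2197 ≈ -47551.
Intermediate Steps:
b = -2197/5936 (b = -158*(-1/224) - 285*1/265 = 79/112 - 57/53 = -2197/5936 ≈ -0.37011)
x = 247 (x = (1/2)*494 = 247)
H(n, c) = 53424/2197 - 23744*n/2197 (H(n, c) = (-9 + n*4)/(-2197/5936) = (-9 + 4*n)*(-5936/2197) = 53424/2197 - 23744*n/2197)
(139293 + H(-336, x)) - 190500 = (139293 + (53424/2197 - 23744/2197*(-336))) - 190500 = (139293 + (53424/2197 + 7977984/2197)) - 190500 = (139293 + 8031408/2197) - 190500 = 314058129/2197 - 190500 = -104470371/2197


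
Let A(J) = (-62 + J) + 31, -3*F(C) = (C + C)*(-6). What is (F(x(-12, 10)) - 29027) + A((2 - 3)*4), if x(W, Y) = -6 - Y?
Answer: -29126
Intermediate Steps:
F(C) = 4*C (F(C) = -(C + C)*(-6)/3 = -2*C*(-6)/3 = -(-4)*C = 4*C)
A(J) = -31 + J
(F(x(-12, 10)) - 29027) + A((2 - 3)*4) = (4*(-6 - 1*10) - 29027) + (-31 + (2 - 3)*4) = (4*(-6 - 10) - 29027) + (-31 - 1*4) = (4*(-16) - 29027) + (-31 - 4) = (-64 - 29027) - 35 = -29091 - 35 = -29126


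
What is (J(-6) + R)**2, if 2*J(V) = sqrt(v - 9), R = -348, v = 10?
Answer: 483025/4 ≈ 1.2076e+5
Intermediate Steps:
J(V) = 1/2 (J(V) = sqrt(10 - 9)/2 = sqrt(1)/2 = (1/2)*1 = 1/2)
(J(-6) + R)**2 = (1/2 - 348)**2 = (-695/2)**2 = 483025/4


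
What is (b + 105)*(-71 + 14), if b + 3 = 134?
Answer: -13452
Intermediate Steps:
b = 131 (b = -3 + 134 = 131)
(b + 105)*(-71 + 14) = (131 + 105)*(-71 + 14) = 236*(-57) = -13452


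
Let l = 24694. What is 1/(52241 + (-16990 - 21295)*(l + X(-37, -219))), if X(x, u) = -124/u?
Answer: -219/207038050571 ≈ -1.0578e-9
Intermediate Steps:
1/(52241 + (-16990 - 21295)*(l + X(-37, -219))) = 1/(52241 + (-16990 - 21295)*(24694 - 124/(-219))) = 1/(52241 - 38285*(24694 - 124*(-1/219))) = 1/(52241 - 38285*(24694 + 124/219)) = 1/(52241 - 38285*5408110/219) = 1/(52241 - 207049491350/219) = 1/(-207038050571/219) = -219/207038050571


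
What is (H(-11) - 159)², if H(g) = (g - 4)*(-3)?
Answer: 12996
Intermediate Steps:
H(g) = 12 - 3*g (H(g) = (-4 + g)*(-3) = 12 - 3*g)
(H(-11) - 159)² = ((12 - 3*(-11)) - 159)² = ((12 + 33) - 159)² = (45 - 159)² = (-114)² = 12996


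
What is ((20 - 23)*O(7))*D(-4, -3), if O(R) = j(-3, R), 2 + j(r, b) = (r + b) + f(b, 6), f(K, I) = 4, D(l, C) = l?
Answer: 72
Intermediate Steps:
j(r, b) = 2 + b + r (j(r, b) = -2 + ((r + b) + 4) = -2 + ((b + r) + 4) = -2 + (4 + b + r) = 2 + b + r)
O(R) = -1 + R (O(R) = 2 + R - 3 = -1 + R)
((20 - 23)*O(7))*D(-4, -3) = ((20 - 23)*(-1 + 7))*(-4) = -3*6*(-4) = -18*(-4) = 72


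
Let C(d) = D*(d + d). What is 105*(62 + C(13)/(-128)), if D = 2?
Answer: 206955/32 ≈ 6467.3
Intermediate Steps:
C(d) = 4*d (C(d) = 2*(d + d) = 2*(2*d) = 4*d)
105*(62 + C(13)/(-128)) = 105*(62 + (4*13)/(-128)) = 105*(62 + 52*(-1/128)) = 105*(62 - 13/32) = 105*(1971/32) = 206955/32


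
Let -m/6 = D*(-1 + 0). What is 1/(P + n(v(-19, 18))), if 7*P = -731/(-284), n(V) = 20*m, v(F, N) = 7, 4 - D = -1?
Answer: 1988/1193531 ≈ 0.0016656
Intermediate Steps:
D = 5 (D = 4 - 1*(-1) = 4 + 1 = 5)
m = 30 (m = -30*(-1 + 0) = -30*(-1) = -6*(-5) = 30)
n(V) = 600 (n(V) = 20*30 = 600)
P = 731/1988 (P = (-731/(-284))/7 = (-1/284*(-731))/7 = (1/7)*(731/284) = 731/1988 ≈ 0.36771)
1/(P + n(v(-19, 18))) = 1/(731/1988 + 600) = 1/(1193531/1988) = 1988/1193531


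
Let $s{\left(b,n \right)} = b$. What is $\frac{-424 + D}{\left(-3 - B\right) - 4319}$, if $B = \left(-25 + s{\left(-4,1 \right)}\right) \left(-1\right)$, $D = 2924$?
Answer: $- \frac{2500}{4351} \approx -0.57458$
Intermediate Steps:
$B = 29$ ($B = \left(-25 - 4\right) \left(-1\right) = \left(-29\right) \left(-1\right) = 29$)
$\frac{-424 + D}{\left(-3 - B\right) - 4319} = \frac{-424 + 2924}{\left(-3 - 29\right) - 4319} = \frac{2500}{\left(-3 - 29\right) - 4319} = \frac{2500}{-32 - 4319} = \frac{2500}{-4351} = 2500 \left(- \frac{1}{4351}\right) = - \frac{2500}{4351}$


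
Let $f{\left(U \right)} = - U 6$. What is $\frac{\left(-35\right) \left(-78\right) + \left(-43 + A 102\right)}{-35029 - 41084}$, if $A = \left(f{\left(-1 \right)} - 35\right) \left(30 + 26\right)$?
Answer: $\frac{162961}{76113} \approx 2.141$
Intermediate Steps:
$f{\left(U \right)} = - 6 U$
$A = -1624$ ($A = \left(\left(-6\right) \left(-1\right) - 35\right) \left(30 + 26\right) = \left(6 - 35\right) 56 = \left(-29\right) 56 = -1624$)
$\frac{\left(-35\right) \left(-78\right) + \left(-43 + A 102\right)}{-35029 - 41084} = \frac{\left(-35\right) \left(-78\right) - 165691}{-35029 - 41084} = \frac{2730 - 165691}{-76113} = \left(2730 - 165691\right) \left(- \frac{1}{76113}\right) = \left(-162961\right) \left(- \frac{1}{76113}\right) = \frac{162961}{76113}$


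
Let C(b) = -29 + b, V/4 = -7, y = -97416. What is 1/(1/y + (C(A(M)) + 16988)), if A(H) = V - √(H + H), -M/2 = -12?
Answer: 160673108337720/2720355940102488337 + 37959508224*√3/2720355940102488337 ≈ 5.9087e-5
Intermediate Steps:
M = 24 (M = -2*(-12) = 24)
V = -28 (V = 4*(-7) = -28)
A(H) = -28 - √2*√H (A(H) = -28 - √(H + H) = -28 - √(2*H) = -28 - √2*√H)
1/(1/y + (C(A(M)) + 16988)) = 1/(1/(-97416) + ((-29 + (-28 - √2*√24)) + 16988)) = 1/(-1/97416 + ((-29 + (-28 - √2*2*√6)) + 16988)) = 1/(-1/97416 + ((-29 + (-28 - 4*√3)) + 16988)) = 1/(-1/97416 + ((-57 - 4*√3) + 16988)) = 1/(-1/97416 + (16931 - 4*√3)) = 1/(1649350295/97416 - 4*√3)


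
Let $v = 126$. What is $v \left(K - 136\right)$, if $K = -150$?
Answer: $-36036$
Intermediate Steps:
$v \left(K - 136\right) = 126 \left(-150 - 136\right) = 126 \left(-286\right) = -36036$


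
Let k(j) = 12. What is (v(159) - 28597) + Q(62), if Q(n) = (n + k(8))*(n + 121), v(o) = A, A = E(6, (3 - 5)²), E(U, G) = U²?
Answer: -15019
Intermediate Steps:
A = 36 (A = 6² = 36)
v(o) = 36
Q(n) = (12 + n)*(121 + n) (Q(n) = (n + 12)*(n + 121) = (12 + n)*(121 + n))
(v(159) - 28597) + Q(62) = (36 - 28597) + (1452 + 62² + 133*62) = -28561 + (1452 + 3844 + 8246) = -28561 + 13542 = -15019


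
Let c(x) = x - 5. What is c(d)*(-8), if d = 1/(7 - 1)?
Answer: 116/3 ≈ 38.667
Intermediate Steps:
d = ⅙ (d = 1/6 = ⅙ ≈ 0.16667)
c(x) = -5 + x
c(d)*(-8) = (-5 + ⅙)*(-8) = -29/6*(-8) = 116/3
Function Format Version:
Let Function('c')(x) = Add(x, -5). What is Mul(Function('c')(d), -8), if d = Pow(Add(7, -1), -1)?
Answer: Rational(116, 3) ≈ 38.667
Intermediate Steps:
d = Rational(1, 6) (d = Pow(6, -1) = Rational(1, 6) ≈ 0.16667)
Function('c')(x) = Add(-5, x)
Mul(Function('c')(d), -8) = Mul(Add(-5, Rational(1, 6)), -8) = Mul(Rational(-29, 6), -8) = Rational(116, 3)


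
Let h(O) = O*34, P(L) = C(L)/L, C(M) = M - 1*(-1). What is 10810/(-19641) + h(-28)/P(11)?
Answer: -5716952/6547 ≈ -873.22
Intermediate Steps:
C(M) = 1 + M (C(M) = M + 1 = 1 + M)
P(L) = (1 + L)/L
h(O) = 34*O
10810/(-19641) + h(-28)/P(11) = 10810/(-19641) + (34*(-28))/(((1 + 11)/11)) = 10810*(-1/19641) - 952/((1/11)*12) = -10810/19641 - 952/12/11 = -10810/19641 - 952*11/12 = -10810/19641 - 2618/3 = -5716952/6547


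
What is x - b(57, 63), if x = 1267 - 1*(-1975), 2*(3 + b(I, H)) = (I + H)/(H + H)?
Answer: 68135/21 ≈ 3244.5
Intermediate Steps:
b(I, H) = -3 + (H + I)/(4*H) (b(I, H) = -3 + ((I + H)/(H + H))/2 = -3 + ((H + I)/((2*H)))/2 = -3 + ((H + I)*(1/(2*H)))/2 = -3 + ((H + I)/(2*H))/2 = -3 + (H + I)/(4*H))
x = 3242 (x = 1267 + 1975 = 3242)
x - b(57, 63) = 3242 - (57 - 11*63)/(4*63) = 3242 - (57 - 693)/(4*63) = 3242 - (-636)/(4*63) = 3242 - 1*(-53/21) = 3242 + 53/21 = 68135/21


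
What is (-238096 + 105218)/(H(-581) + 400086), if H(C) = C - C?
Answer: -66439/200043 ≈ -0.33212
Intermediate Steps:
H(C) = 0
(-238096 + 105218)/(H(-581) + 400086) = (-238096 + 105218)/(0 + 400086) = -132878/400086 = -132878*1/400086 = -66439/200043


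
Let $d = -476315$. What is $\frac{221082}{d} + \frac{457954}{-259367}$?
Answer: $- \frac{275471734604}{123540392605} \approx -2.2298$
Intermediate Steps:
$\frac{221082}{d} + \frac{457954}{-259367} = \frac{221082}{-476315} + \frac{457954}{-259367} = 221082 \left(- \frac{1}{476315}\right) + 457954 \left(- \frac{1}{259367}\right) = - \frac{221082}{476315} - \frac{457954}{259367} = - \frac{275471734604}{123540392605}$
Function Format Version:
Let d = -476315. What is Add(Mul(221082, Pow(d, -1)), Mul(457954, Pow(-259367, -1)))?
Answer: Rational(-275471734604, 123540392605) ≈ -2.2298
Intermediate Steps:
Add(Mul(221082, Pow(d, -1)), Mul(457954, Pow(-259367, -1))) = Add(Mul(221082, Pow(-476315, -1)), Mul(457954, Pow(-259367, -1))) = Add(Mul(221082, Rational(-1, 476315)), Mul(457954, Rational(-1, 259367))) = Add(Rational(-221082, 476315), Rational(-457954, 259367)) = Rational(-275471734604, 123540392605)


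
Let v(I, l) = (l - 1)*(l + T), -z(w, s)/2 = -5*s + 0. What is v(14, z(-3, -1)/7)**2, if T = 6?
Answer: 295936/2401 ≈ 123.26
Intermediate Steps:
z(w, s) = 10*s (z(w, s) = -2*(-5*s + 0) = -(-10)*s = 10*s)
v(I, l) = (-1 + l)*(6 + l) (v(I, l) = (l - 1)*(l + 6) = (-1 + l)*(6 + l))
v(14, z(-3, -1)/7)**2 = (-6 + ((10*(-1))/7)**2 + 5*((10*(-1))/7))**2 = (-6 + (-10*1/7)**2 + 5*(-10*1/7))**2 = (-6 + (-10/7)**2 + 5*(-10/7))**2 = (-6 + 100/49 - 50/7)**2 = (-544/49)**2 = 295936/2401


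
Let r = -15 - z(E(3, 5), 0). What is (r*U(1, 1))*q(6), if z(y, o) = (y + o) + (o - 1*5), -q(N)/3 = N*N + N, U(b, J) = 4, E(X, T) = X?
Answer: 6552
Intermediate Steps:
q(N) = -3*N - 3*N**2 (q(N) = -3*(N*N + N) = -3*(N**2 + N) = -3*(N + N**2) = -3*N - 3*N**2)
z(y, o) = -5 + y + 2*o (z(y, o) = (o + y) + (o - 5) = (o + y) + (-5 + o) = -5 + y + 2*o)
r = -13 (r = -15 - (-5 + 3 + 2*0) = -15 - (-5 + 3 + 0) = -15 - 1*(-2) = -15 + 2 = -13)
(r*U(1, 1))*q(6) = (-13*4)*(-3*6*(1 + 6)) = -(-156)*6*7 = -52*(-126) = 6552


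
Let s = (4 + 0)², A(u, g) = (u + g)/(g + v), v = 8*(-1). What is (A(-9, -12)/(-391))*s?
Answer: -84/1955 ≈ -0.042967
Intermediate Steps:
v = -8
A(u, g) = (g + u)/(-8 + g) (A(u, g) = (u + g)/(g - 8) = (g + u)/(-8 + g))
s = 16 (s = 4² = 16)
(A(-9, -12)/(-391))*s = (((-12 - 9)/(-8 - 12))/(-391))*16 = ((-21/(-20))*(-1/391))*16 = (-1/20*(-21)*(-1/391))*16 = ((21/20)*(-1/391))*16 = -21/7820*16 = -84/1955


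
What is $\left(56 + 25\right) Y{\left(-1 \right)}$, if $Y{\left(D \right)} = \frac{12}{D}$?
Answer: $-972$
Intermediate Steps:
$\left(56 + 25\right) Y{\left(-1 \right)} = \left(56 + 25\right) \frac{12}{-1} = 81 \cdot 12 \left(-1\right) = 81 \left(-12\right) = -972$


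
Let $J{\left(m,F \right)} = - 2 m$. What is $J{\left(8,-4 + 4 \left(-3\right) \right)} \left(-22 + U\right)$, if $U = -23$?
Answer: $720$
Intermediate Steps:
$J{\left(8,-4 + 4 \left(-3\right) \right)} \left(-22 + U\right) = \left(-2\right) 8 \left(-22 - 23\right) = \left(-16\right) \left(-45\right) = 720$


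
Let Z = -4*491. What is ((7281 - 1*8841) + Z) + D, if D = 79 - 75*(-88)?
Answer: 3155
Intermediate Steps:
D = 6679 (D = 79 + 6600 = 6679)
Z = -1964
((7281 - 1*8841) + Z) + D = ((7281 - 1*8841) - 1964) + 6679 = ((7281 - 8841) - 1964) + 6679 = (-1560 - 1964) + 6679 = -3524 + 6679 = 3155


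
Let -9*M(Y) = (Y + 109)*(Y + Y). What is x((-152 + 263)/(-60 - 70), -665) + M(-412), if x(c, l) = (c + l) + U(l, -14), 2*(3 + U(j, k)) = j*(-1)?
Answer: -5475149/195 ≈ -28078.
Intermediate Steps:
U(j, k) = -3 - j/2 (U(j, k) = -3 + (j*(-1))/2 = -3 + (-j)/2 = -3 - j/2)
M(Y) = -2*Y*(109 + Y)/9 (M(Y) = -(Y + 109)*(Y + Y)/9 = -(109 + Y)*2*Y/9 = -2*Y*(109 + Y)/9)
x(c, l) = -3 + c + l/2 (x(c, l) = (c + l) + (-3 - l/2) = -3 + c + l/2)
x((-152 + 263)/(-60 - 70), -665) + M(-412) = (-3 + (-152 + 263)/(-60 - 70) + (½)*(-665)) - 2/9*(-412)*(109 - 412) = (-3 + 111/(-130) - 665/2) - 2/9*(-412)*(-303) = (-3 + 111*(-1/130) - 665/2) - 83224/3 = (-3 - 111/130 - 665/2) - 83224/3 = -21863/65 - 83224/3 = -5475149/195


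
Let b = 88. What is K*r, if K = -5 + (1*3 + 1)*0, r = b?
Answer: -440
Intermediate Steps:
r = 88
K = -5 (K = -5 + (3 + 1)*0 = -5 + 4*0 = -5 + 0 = -5)
K*r = -5*88 = -440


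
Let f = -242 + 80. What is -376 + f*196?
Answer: -32128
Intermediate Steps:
f = -162
-376 + f*196 = -376 - 162*196 = -376 - 31752 = -32128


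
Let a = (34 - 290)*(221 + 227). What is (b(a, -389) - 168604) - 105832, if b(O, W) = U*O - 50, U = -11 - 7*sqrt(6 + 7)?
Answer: 987082 + 802816*sqrt(13) ≈ 3.8817e+6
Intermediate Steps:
a = -114688 (a = -256*448 = -114688)
U = -11 - 7*sqrt(13) ≈ -36.239
b(O, W) = -50 + O*(-11 - 7*sqrt(13)) (b(O, W) = (-11 - 7*sqrt(13))*O - 50 = O*(-11 - 7*sqrt(13)) - 50 = -50 + O*(-11 - 7*sqrt(13)))
(b(a, -389) - 168604) - 105832 = ((-50 - 1*(-114688)*(11 + 7*sqrt(13))) - 168604) - 105832 = ((-50 + (1261568 + 802816*sqrt(13))) - 168604) - 105832 = ((1261518 + 802816*sqrt(13)) - 168604) - 105832 = (1092914 + 802816*sqrt(13)) - 105832 = 987082 + 802816*sqrt(13)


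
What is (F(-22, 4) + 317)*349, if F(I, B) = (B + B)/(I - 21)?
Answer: 4754427/43 ≈ 1.1057e+5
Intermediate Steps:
F(I, B) = 2*B/(-21 + I) (F(I, B) = (2*B)/(-21 + I) = 2*B/(-21 + I))
(F(-22, 4) + 317)*349 = (2*4/(-21 - 22) + 317)*349 = (2*4/(-43) + 317)*349 = (2*4*(-1/43) + 317)*349 = (-8/43 + 317)*349 = (13623/43)*349 = 4754427/43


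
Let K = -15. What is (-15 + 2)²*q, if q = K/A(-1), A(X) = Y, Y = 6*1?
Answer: -845/2 ≈ -422.50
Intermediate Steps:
Y = 6
A(X) = 6
q = -5/2 (q = -15/6 = -15*⅙ = -5/2 ≈ -2.5000)
(-15 + 2)²*q = (-15 + 2)²*(-5/2) = (-13)²*(-5/2) = 169*(-5/2) = -845/2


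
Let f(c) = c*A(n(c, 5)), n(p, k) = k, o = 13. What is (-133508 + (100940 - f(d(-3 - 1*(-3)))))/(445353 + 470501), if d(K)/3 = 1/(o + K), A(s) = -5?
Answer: -423369/11906102 ≈ -0.035559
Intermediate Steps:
d(K) = 3/(13 + K)
f(c) = -5*c (f(c) = c*(-5) = -5*c)
(-133508 + (100940 - f(d(-3 - 1*(-3)))))/(445353 + 470501) = (-133508 + (100940 - (-5)*3/(13 + (-3 - 1*(-3)))))/(445353 + 470501) = (-133508 + (100940 - (-5)*3/(13 + (-3 + 3))))/915854 = (-133508 + (100940 - (-5)*3/(13 + 0)))*(1/915854) = (-133508 + (100940 - (-5)*3/13))*(1/915854) = (-133508 + (100940 - 1*(-15/13)))*(1/915854) = (-133508 + (100940 + 15/13))*(1/915854) = (-133508 + 1312235/13)*(1/915854) = -423369/13*1/915854 = -423369/11906102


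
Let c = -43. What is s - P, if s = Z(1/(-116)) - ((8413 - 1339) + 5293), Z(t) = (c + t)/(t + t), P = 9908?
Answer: -39561/2 ≈ -19781.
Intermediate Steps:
Z(t) = (-43 + t)/(2*t) (Z(t) = (-43 + t)/(t + t) = (-43 + t)/((2*t)) = (-43 + t)*(1/(2*t)) = (-43 + t)/(2*t))
s = -19745/2 (s = (-43 + 1/(-116))/(2*(1/(-116))) - ((8413 - 1339) + 5293) = (-43 - 1/116)/(2*(-1/116)) - (7074 + 5293) = (½)*(-116)*(-4989/116) - 1*12367 = 4989/2 - 12367 = -19745/2 ≈ -9872.5)
s - P = -19745/2 - 1*9908 = -19745/2 - 9908 = -39561/2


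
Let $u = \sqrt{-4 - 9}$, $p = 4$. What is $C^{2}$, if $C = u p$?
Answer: $-208$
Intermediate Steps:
$u = i \sqrt{13}$ ($u = \sqrt{-13} = i \sqrt{13} \approx 3.6056 i$)
$C = 4 i \sqrt{13}$ ($C = i \sqrt{13} \cdot 4 = 4 i \sqrt{13} \approx 14.422 i$)
$C^{2} = \left(4 i \sqrt{13}\right)^{2} = -208$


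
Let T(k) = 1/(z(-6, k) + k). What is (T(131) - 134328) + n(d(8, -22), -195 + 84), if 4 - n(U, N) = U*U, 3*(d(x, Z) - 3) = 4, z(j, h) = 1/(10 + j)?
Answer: -211589863/1575 ≈ -1.3434e+5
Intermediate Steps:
d(x, Z) = 13/3 (d(x, Z) = 3 + (1/3)*4 = 3 + 4/3 = 13/3)
n(U, N) = 4 - U**2 (n(U, N) = 4 - U*U = 4 - U**2)
T(k) = 1/(1/4 + k) (T(k) = 1/(1/(10 - 6) + k) = 1/(1/4 + k))
(T(131) - 134328) + n(d(8, -22), -195 + 84) = (4/(1 + 4*131) - 134328) + (4 - (13/3)**2) = (4/(1 + 524) - 134328) + (4 - 1*169/9) = (4/525 - 134328) + (4 - 169/9) = (4*(1/525) - 134328) - 133/9 = (4/525 - 134328) - 133/9 = -70522196/525 - 133/9 = -211589863/1575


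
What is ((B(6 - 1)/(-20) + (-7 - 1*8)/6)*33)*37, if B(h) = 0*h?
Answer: -6105/2 ≈ -3052.5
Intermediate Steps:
B(h) = 0
((B(6 - 1)/(-20) + (-7 - 1*8)/6)*33)*37 = ((0/(-20) + (-7 - 1*8)/6)*33)*37 = ((0*(-1/20) + (-7 - 8)*(1/6))*33)*37 = ((0 - 15*1/6)*33)*37 = ((0 - 5/2)*33)*37 = -5/2*33*37 = -165/2*37 = -6105/2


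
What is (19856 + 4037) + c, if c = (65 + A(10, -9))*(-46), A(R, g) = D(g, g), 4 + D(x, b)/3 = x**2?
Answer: 10277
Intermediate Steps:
D(x, b) = -12 + 3*x**2
A(R, g) = -12 + 3*g**2
c = -13616 (c = (65 + (-12 + 3*(-9)**2))*(-46) = (65 + (-12 + 3*81))*(-46) = (65 + (-12 + 243))*(-46) = (65 + 231)*(-46) = 296*(-46) = -13616)
(19856 + 4037) + c = (19856 + 4037) - 13616 = 23893 - 13616 = 10277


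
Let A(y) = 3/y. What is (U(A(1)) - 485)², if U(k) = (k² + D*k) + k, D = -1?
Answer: 226576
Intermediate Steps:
U(k) = k² (U(k) = (k² - k) + k = k²)
(U(A(1)) - 485)² = ((3/1)² - 485)² = ((3*1)² - 485)² = (3² - 485)² = (9 - 485)² = (-476)² = 226576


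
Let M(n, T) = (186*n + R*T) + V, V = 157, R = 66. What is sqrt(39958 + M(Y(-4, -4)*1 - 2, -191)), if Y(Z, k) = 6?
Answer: sqrt(28253) ≈ 168.09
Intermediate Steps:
M(n, T) = 157 + 66*T + 186*n (M(n, T) = (186*n + 66*T) + 157 = (66*T + 186*n) + 157 = 157 + 66*T + 186*n)
sqrt(39958 + M(Y(-4, -4)*1 - 2, -191)) = sqrt(39958 + (157 + 66*(-191) + 186*(6*1 - 2))) = sqrt(39958 + (157 - 12606 + 186*(6 - 2))) = sqrt(39958 + (157 - 12606 + 186*4)) = sqrt(39958 + (157 - 12606 + 744)) = sqrt(39958 - 11705) = sqrt(28253)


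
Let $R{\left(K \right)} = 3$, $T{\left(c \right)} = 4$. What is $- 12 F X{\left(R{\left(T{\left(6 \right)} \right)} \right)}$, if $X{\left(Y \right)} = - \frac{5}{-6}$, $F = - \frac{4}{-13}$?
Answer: $- \frac{40}{13} \approx -3.0769$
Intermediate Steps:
$F = \frac{4}{13}$ ($F = \left(-4\right) \left(- \frac{1}{13}\right) = \frac{4}{13} \approx 0.30769$)
$X{\left(Y \right)} = \frac{5}{6}$ ($X{\left(Y \right)} = \left(-5\right) \left(- \frac{1}{6}\right) = \frac{5}{6}$)
$- 12 F X{\left(R{\left(T{\left(6 \right)} \right)} \right)} = \left(-12\right) \frac{4}{13} \cdot \frac{5}{6} = \left(- \frac{48}{13}\right) \frac{5}{6} = - \frac{40}{13}$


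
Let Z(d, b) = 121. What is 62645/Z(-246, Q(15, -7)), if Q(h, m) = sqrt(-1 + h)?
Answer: 5695/11 ≈ 517.73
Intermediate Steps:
62645/Z(-246, Q(15, -7)) = 62645/121 = 62645*(1/121) = 5695/11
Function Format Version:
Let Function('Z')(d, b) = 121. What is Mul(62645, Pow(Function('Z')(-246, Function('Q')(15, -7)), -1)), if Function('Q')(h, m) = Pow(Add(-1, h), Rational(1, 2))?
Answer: Rational(5695, 11) ≈ 517.73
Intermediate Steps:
Mul(62645, Pow(Function('Z')(-246, Function('Q')(15, -7)), -1)) = Mul(62645, Pow(121, -1)) = Mul(62645, Rational(1, 121)) = Rational(5695, 11)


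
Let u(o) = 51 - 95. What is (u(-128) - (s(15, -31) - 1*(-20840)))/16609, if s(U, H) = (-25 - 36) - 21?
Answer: -20802/16609 ≈ -1.2525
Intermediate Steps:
u(o) = -44
s(U, H) = -82 (s(U, H) = -61 - 21 = -82)
(u(-128) - (s(15, -31) - 1*(-20840)))/16609 = (-44 - (-82 - 1*(-20840)))/16609 = (-44 - (-82 + 20840))*(1/16609) = (-44 - 1*20758)*(1/16609) = (-44 - 20758)*(1/16609) = -20802*1/16609 = -20802/16609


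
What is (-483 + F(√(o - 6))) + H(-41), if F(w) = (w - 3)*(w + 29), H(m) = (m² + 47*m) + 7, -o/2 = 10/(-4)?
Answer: -810 + 26*I ≈ -810.0 + 26.0*I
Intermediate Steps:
o = 5 (o = -20/(-4) = -20*(-1)/4 = -2*(-5/2) = 5)
H(m) = 7 + m² + 47*m
F(w) = (-3 + w)*(29 + w)
(-483 + F(√(o - 6))) + H(-41) = (-483 + (-87 + (√(5 - 6))² + 26*√(5 - 6))) + (7 + (-41)² + 47*(-41)) = (-483 + (-87 + (√(-1))² + 26*√(-1))) + (7 + 1681 - 1927) = (-483 + (-87 + I² + 26*I)) - 239 = (-483 + (-87 - 1 + 26*I)) - 239 = (-483 + (-88 + 26*I)) - 239 = (-571 + 26*I) - 239 = -810 + 26*I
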